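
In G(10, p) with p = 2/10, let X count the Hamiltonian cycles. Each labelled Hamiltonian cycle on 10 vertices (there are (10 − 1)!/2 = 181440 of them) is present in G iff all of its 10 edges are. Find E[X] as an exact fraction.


K_10 has (10 − 1)!/2 = 181440 labelled Hamiltonian cycles.
For each such Hamiltonian cycle H, let X_H = 1 if all 10 edges of H are present in G. Then P[X_H = 1] = p^{10} = (1/5)^{10} = 1/9765625.
By linearity of expectation: E[X] = Σ_H E[X_H] = 181440 · p^{10} = 181440 · 1/9765625 = 36288/1953125.
Numerically: E[X] ≈ 0.0185795.

E[X] = 181440 · (1/5)^{10} = 36288/1953125 ≈ 0.0185795.


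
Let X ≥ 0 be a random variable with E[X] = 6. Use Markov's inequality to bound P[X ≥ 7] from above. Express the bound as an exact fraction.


μ = E[X] = 6, a = 7.
Markov: P[X ≥ 7] ≤ μ/a = (6)/7 = 6/7.
Numerically: ≈ 0.857143.
(Since a = 7 > μ = 6.000000, the bound 6/7 is < 1 and informative.)

P[X ≥ 7] ≤ 6/7 ≈ 0.857143.


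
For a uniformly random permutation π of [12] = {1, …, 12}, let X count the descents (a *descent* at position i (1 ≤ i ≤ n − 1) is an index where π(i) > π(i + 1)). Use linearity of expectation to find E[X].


Write X = Σ X_I over i = 1, …, 11, with X_I the indicator of one descent.
There are 11 indicators.
For each fixed i, the pair (π(i), π(i+1)) is a uniformly random ordered pair of distinct values from {1, …, 12}; by symmetry P[π(i) > π(i+1)] = 1/2.
By linearity: E[X] = 11 · (1/2) = (12 − 1) · (1/2) = 11/2 ≈ 5.5000.

E[X] = 11/2 = 5.5000.


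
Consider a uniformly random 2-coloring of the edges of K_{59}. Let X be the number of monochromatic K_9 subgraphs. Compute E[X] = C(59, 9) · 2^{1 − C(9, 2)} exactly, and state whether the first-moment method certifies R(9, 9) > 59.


E[X] = C(59, 9) · 2^{1 − 36} = 12565671261 · 2^{−35} = 12565671261/34359738368.
As a reduced fraction: E[X] = 12565671261/34359738368 ≈ 0.3657092.
Is E[X] < 1? YES.
Since E[X] < 1, there exists a 2-coloring of K_{59} with no monochromatic K_9; hence R(9, 9) > 59.

E[X] = 12565671261/34359738368 ≈ 0.3657092; E[X] < 1, so R(9, 9) > 59.


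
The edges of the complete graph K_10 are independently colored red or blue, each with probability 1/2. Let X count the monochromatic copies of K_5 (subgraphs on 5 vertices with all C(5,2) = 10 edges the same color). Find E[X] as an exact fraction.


Let X = Σ_S X_S over the C(10, 5) = 252 subsets S of size 5, where X_S = 1 if the K_5 on S is monochromatic.
For a fixed S, the K_5 on S has C(5, 2) = 10 edges. P[all 10 edges red] = (1/2)^10, and likewise for blue, so P[monochromatic] = 2·(1/2)^10 = 2^{1 − 10} = 1/512.
By linearity of expectation: E[X] = C(10, 5) · 2^{1 − 10} = 252 · 1/512 = 63/128.
Numerically: E[X] ≈ 0.492188.

E[X] = C(10,5)·2^(1−C(5,2)) = 63/128 ≈ 0.492188.


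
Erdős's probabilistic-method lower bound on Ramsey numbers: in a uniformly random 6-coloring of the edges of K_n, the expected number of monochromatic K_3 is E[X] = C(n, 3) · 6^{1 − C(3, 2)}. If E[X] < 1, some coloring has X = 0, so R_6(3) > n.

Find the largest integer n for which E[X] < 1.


We need C(n, 3) · 6^{1 − 3} < 1, i.e. C(n, 3) < 6^{3 − 1} = 36.
Check values of n near the boundary:
  n = 3: C(3, 3) = 1; 1 < 36? YES
  n = 4: C(4, 3) = 4; 4 < 36? YES
  n = 5: C(5, 3) = 10; 10 < 36? YES
  n = 6: C(6, 3) = 20; 20 < 36? YES
  n = 7: C(7, 3) = 35; 35 < 36? YES
  n = 8: C(8, 3) = 56; 56 < 36? NO
The largest n with C(n, 3) < 36 is n = 7 (where E[X] = 35/36 ≈ 0.972222). Hence R_6(3) > 7, i.e. R_6(3) ≥ 8.

Largest n = 7; hence R_6(3) > 7.


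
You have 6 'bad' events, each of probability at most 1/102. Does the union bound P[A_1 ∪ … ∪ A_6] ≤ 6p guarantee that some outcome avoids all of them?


Union bound: P[∪_{i=1}^{6} A_i] ≤ Σ_i P[A_i] ≤ 6·p = 6·(1/102) = 1/17.
Numerically: 1/17 ≈ 0.0588235.
Is 1/17 < 1? YES.
Since P[∪ A_i] ≤ 1/17 < 1, the complement has P[∩ A_i^c] ≥ 1 − 1/17 = 16/17 > 0, so some outcome avoids every A_i.

6·p = 1/17 ≈ 0.0588235; existence CERTIFIED by the union bound.


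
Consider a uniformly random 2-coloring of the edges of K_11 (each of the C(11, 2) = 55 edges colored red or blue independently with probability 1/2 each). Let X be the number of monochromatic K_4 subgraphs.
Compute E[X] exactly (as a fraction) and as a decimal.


Let X = Σ_S X_S over the C(11, 4) = 330 subsets S of size 4, where X_S = 1 if the K_4 on S is monochromatic.
For a fixed S, the K_4 on S has C(4, 2) = 6 edges. P[all 6 edges red] = (1/2)^6, and likewise for blue, so P[monochromatic] = 2·(1/2)^6 = 2^{1 − 6} = 1/32.
By linearity: E[X] = C(11, 4) · 2^{1 − 6} = 330 · 1/32 = 165/16.
Numerically: E[X] ≈ 10.3125.

E[X] = C(11,4)·2^(1−C(4,2)) = 165/16 ≈ 10.3125.


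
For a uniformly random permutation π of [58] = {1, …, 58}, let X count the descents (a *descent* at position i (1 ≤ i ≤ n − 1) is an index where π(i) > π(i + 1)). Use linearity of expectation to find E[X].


Write X = Σ X_I over i = 1, …, 57, with X_I the indicator of one descent.
There are 57 indicators.
For each fixed i, the pair (π(i), π(i+1)) is a uniformly random ordered pair of distinct values from {1, …, 58}; by symmetry P[π(i) > π(i+1)] = 1/2.
By linearity: E[X] = 57 · (1/2) = (58 − 1) · (1/2) = 57/2 ≈ 28.5000.

E[X] = 57/2 = 28.5000.


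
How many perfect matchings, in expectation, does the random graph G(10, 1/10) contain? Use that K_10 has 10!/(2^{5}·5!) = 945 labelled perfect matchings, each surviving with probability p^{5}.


K_10 has 10!/(2^{5}·5!) = 945 labelled perfect matchings.
For each such perfect matching H, let X_H = 1 if all 5 edges of H are present in G. Then P[X_H = 1] = p^{5} = (1/10)^{5} = 1/100000.
By linearity of expectation: E[X] = Σ_H E[X_H] = 945 · p^{5} = 945 · 1/100000 = 189/20000.
Numerically: E[X] ≈ 0.00945.

E[X] = 945 · (1/10)^{5} = 189/20000 ≈ 0.00945.


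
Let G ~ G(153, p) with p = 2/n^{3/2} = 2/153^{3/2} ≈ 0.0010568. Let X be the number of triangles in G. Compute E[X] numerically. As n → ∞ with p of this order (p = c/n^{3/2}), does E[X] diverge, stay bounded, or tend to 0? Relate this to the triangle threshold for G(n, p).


Number of potential triangles: C(153, 3) = 585276.
Each occurs with probability p³ ≈ (0.0010568)³ ≈ 1.18026234e-09.
By linearity: E[X] = C(153, 3)·p³ ≈ 585276 · 1.18026234e-09 ≈ 0.000691.
Since α = 3/2 > 1, p = c/n^{3/2} = o(1/n) is below the triangle threshold p ~ 1/n. Asymptotically E[X] ~ (c³/6)·n^{3(1−α)} = (2³/6)·n^{-1.5} → 0, so by Markov's inequality G has no triangles w.h.p.

E[X] ≈ 0.000691; in regime p = Θ(1/n^{3/2}) E[X] tends to 0 (below the triangle threshold p ~ 1/n).


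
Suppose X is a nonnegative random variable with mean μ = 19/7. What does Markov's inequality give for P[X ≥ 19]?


μ = E[X] = 19/7, a = 19.
Markov: P[X ≥ 19] ≤ μ/a = (19/7)/19 = 1/7.
Numerically: ≈ 0.143.
(Since a = 19 > μ = 2.714, the bound 1/7 is < 1 and informative.)

P[X ≥ 19] ≤ 1/7 ≈ 0.143.


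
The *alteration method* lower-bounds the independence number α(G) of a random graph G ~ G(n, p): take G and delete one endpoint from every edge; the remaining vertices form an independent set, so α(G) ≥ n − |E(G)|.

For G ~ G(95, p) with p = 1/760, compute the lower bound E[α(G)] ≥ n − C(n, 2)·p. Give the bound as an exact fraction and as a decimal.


E[|E(G)|] = C(95, 2)·p = 4465 · (1/760) = 47/8.
E[α(G)] ≥ n − E[|E(G)|] = 95 − 47/8 = 713/8.
Numerically: ≈ 89.12500.
(This is only a lower bound; the true E[α(G)] may be larger.)

E[α(G)] ≥ 713/8 ≈ 89.12500.


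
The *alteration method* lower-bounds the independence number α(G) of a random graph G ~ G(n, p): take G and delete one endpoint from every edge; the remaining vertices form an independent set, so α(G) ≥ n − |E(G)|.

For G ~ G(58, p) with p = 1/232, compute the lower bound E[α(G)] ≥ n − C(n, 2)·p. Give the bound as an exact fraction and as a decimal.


E[|E(G)|] = C(58, 2)·p = 1653 · (1/232) = 57/8.
E[α(G)] ≥ n − E[|E(G)|] = 58 − 57/8 = 407/8.
Numerically: ≈ 50.875000.
(This is only a lower bound; the true E[α(G)] may be larger.)

E[α(G)] ≥ 407/8 ≈ 50.875000.


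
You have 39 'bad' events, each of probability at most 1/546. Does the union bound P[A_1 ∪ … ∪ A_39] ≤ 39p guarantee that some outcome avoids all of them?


Union bound: P[∪_{i=1}^{39} A_i] ≤ Σ_i P[A_i] ≤ 39·p = 39·(1/546) = 1/14.
Numerically: 1/14 ≈ 0.07143.
Is 1/14 < 1? YES.
Since P[∪ A_i] ≤ 1/14 < 1, the complement has P[∩ A_i^c] ≥ 1 − 1/14 = 13/14 > 0, so some outcome avoids every A_i.

39·p = 1/14 ≈ 0.07143; existence CERTIFIED by the union bound.


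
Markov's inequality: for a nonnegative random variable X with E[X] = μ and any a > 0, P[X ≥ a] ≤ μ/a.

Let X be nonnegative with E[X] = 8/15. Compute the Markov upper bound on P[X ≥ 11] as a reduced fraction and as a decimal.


μ = E[X] = 8/15, a = 11.
Markov: P[X ≥ 11] ≤ μ/a = (8/15)/11 = 8/165.
Numerically: ≈ 0.048485.
(Since a = 11 > μ = 0.533333, the bound 8/165 is < 1 and informative.)

P[X ≥ 11] ≤ 8/165 ≈ 0.048485.


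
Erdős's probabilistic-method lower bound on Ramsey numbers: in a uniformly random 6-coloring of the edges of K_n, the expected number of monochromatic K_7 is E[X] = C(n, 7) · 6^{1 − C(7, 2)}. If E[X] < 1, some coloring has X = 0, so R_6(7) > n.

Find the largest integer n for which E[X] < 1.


We need C(n, 7) · 6^{1 − 21} < 1, i.e. C(n, 7) < 6^{21 − 1} = 3656158440062976.
Check values of n near the boundary:
  n = 563: C(563, 7) = 3426622515769596; 3426622515769596 < 3656158440062976? YES
  n = 564: C(564, 7) = 3469685994423792; 3469685994423792 < 3656158440062976? YES
  n = 565: C(565, 7) = 3513212521235560; 3513212521235560 < 3656158440062976? YES
  n = 566: C(566, 7) = 3557206237959440; 3557206237959440 < 3656158440062976? YES
  n = 567: C(567, 7) = 3601671315933933; 3601671315933933 < 3656158440062976? YES
  n = 568: C(568, 7) = 3646611956239704; 3646611956239704 < 3656158440062976? YES
  n = 569: C(569, 7) = 3692032389858348; 3692032389858348 < 3656158440062976? NO
The largest n with C(n, 7) < 3656158440062976 is n = 568 (where E[X] = 16882462760369/16926659444736 ≈ 0.9973889). Hence R_6(7) > 568, i.e. R_6(7) ≥ 569.

Largest n = 568; hence R_6(7) > 568.


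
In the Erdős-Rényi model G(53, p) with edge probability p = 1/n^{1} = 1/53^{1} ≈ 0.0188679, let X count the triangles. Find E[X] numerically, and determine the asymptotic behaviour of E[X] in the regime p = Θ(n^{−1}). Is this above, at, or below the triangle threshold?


Number of potential triangles: C(53, 3) = 23426.
Each occurs with probability p³ ≈ (0.0188679)³ ≈ 6.71695426e-06.
By linearity: E[X] = C(53, 3)·p³ ≈ 23426 · 6.71695426e-06 ≈ 0.157351.
Here α = 1, so p = 1/n is exactly at the triangle threshold p ~ 1/n. Asymptotically E[X] → c³/6 = 1³/6 = 1/6 ≈ 0.166667, a bounded constant. In this regime the triangle count is asymptotically Poisson(c³/6).

E[X] ≈ 0.157351; in regime p = Θ(1/n^{1}) E[X] stays bounded (at the triangle threshold p ~ 1/n).


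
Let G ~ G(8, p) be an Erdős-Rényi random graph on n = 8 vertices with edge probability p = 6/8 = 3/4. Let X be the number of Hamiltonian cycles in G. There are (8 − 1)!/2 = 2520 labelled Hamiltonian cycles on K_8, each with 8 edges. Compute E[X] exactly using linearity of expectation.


K_8 has (8 − 1)!/2 = 2520 labelled Hamiltonian cycles.
For each such Hamiltonian cycle H, let X_H = 1 if all 8 edges of H are present in G. Then P[X_H = 1] = p^{8} = (3/4)^{8} = 6561/65536.
By linearity: E[X] = Σ_H E[X_H] = 2520 · p^{8} = 2520 · 6561/65536 = 2066715/8192.
Numerically: E[X] ≈ 252.

E[X] = 2520 · (3/4)^{8} = 2066715/8192 ≈ 252.


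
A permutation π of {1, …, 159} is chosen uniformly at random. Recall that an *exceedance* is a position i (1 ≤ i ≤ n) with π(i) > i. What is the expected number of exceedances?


Write X = Σ_{i=1}^{159} X_i, where X_i = 1_{π(i) > i}.
For each fixed i, π(i) is uniform over {1, …, 159} (marginal of a uniform permutation), so P[π(i) > i] = (n − i)/n. Summing: Σ_{i=1}^{159} (n − i)/n = (0 + 1 + … + 158)/159 = 159(159 − 1)/(2·159) = (159 − 1)/2.
Hence E[X] = Σ_{i=1}^{159} (159 − i)/159 = 79 ≈ 79.000000.

E[X] = 79 = 79.000000.


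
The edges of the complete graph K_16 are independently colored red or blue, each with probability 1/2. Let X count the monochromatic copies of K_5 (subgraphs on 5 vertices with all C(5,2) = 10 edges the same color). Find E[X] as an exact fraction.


Let X = Σ_S X_S over the C(16, 5) = 4368 subsets S of size 5, where X_S = 1 if the K_5 on S is monochromatic.
For a fixed S, the K_5 on S has C(5, 2) = 10 edges. P[all 10 edges red] = (1/2)^10, and likewise for blue, so P[monochromatic] = 2·(1/2)^10 = 2^{1 − 10} = 1/512.
By linearity of expectation: E[X] = C(16, 5) · 2^{1 − 10} = 4368 · 1/512 = 273/32.
Numerically: E[X] ≈ 8.531250.

E[X] = C(16,5)·2^(1−C(5,2)) = 273/32 ≈ 8.531250.


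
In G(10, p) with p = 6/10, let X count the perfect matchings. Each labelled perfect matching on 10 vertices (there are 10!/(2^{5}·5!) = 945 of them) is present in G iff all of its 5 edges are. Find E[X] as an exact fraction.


K_10 has 10!/(2^{5}·5!) = 945 labelled perfect matchings.
For each such perfect matching H, let X_H = 1 if all 5 edges of H are present in G. Then P[X_H = 1] = p^{5} = (3/5)^{5} = 243/3125.
By linearity of expectation: E[X] = Σ_H E[X_H] = 945 · p^{5} = 945 · 243/3125 = 45927/625.
Numerically: E[X] ≈ 73.483.

E[X] = 945 · (3/5)^{5} = 45927/625 ≈ 73.483.


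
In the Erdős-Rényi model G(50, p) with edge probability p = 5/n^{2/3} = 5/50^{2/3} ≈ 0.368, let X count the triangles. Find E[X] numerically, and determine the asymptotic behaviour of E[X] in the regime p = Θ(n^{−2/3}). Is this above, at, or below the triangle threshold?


Number of potential triangles: C(50, 3) = 19600.
Each occurs with probability p³ ≈ (0.368)³ ≈ 5.00000e-02.
By linearity: E[X] = C(50, 3)·p³ ≈ 19600 · 5.00000e-02 ≈ 980.000.
Since α = 2/3 < 1, p = c/n^{2/3} ≫ 1/n is above the triangle threshold p ~ 1/n. Asymptotically E[X] ~ (c³/6)·n^{3(1−α)} = (5³/6)·n^{1} → ∞; triangles are abundant w.h.p.

E[X] ≈ 980.000; in regime p = Θ(1/n^{2/3}) E[X] diverges (above the triangle threshold p ~ 1/n).


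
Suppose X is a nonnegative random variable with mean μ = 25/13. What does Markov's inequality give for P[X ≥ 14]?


μ = E[X] = 25/13, a = 14.
Markov: P[X ≥ 14] ≤ μ/a = (25/13)/14 = 25/182.
Numerically: ≈ 0.137363.
(Since a = 14 > μ = 1.923077, the bound 25/182 is < 1 and informative.)

P[X ≥ 14] ≤ 25/182 ≈ 0.137363.


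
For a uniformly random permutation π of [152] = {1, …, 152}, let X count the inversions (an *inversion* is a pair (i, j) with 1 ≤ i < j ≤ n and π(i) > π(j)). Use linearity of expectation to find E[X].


Write X = Σ X_I over the C(152, 2) = 11476 pairs i < j, with X_I the indicator of one inversion.
There are 11476 indicators.
For each fixed pair i < j, the values π(i) and π(j) are two distinct elements of {1, …, 152} in uniformly random order; by symmetry P[π(i) > π(j)] = 1/2.
By linearity: E[X] = 11476 · (1/2) = C(152, 2) · (1/2) = 11476/2 = 5738 ≈ 5738.0000.

E[X] = 5738 = 5738.0000.


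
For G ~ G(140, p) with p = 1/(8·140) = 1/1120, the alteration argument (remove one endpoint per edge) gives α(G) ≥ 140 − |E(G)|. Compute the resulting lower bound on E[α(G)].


E[|E(G)|] = C(140, 2)·p = 9730 · (1/1120) = 139/16.
E[α(G)] ≥ n − E[|E(G)|] = 140 − 139/16 = 2101/16.
Numerically: ≈ 131.312.
(This is only a lower bound; the true E[α(G)] may be larger.)

E[α(G)] ≥ 2101/16 ≈ 131.312.


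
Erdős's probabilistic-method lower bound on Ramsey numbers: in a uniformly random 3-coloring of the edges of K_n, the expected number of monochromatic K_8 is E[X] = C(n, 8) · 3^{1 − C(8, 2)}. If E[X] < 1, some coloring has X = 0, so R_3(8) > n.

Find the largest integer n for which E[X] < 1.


We need C(n, 8) · 3^{1 − 28} < 1, i.e. C(n, 8) < 3^{28 − 1} = 7625597484987.
Check values of n near the boundary:
  n = 151: C(151, 8) = 5551321138650; 5551321138650 < 7625597484987? YES
  n = 152: C(152, 8) = 5859727868575; 5859727868575 < 7625597484987? YES
  n = 153: C(153, 8) = 6183023199255; 6183023199255 < 7625597484987? YES
  n = 154: C(154, 8) = 6521818990995; 6521818990995 < 7625597484987? YES
  n = 155: C(155, 8) = 6876747915675; 6876747915675 < 7625597484987? YES
  n = 156: C(156, 8) = 7248464019225; 7248464019225 < 7625597484987? YES
  n = 157: C(157, 8) = 7637643295425; 7637643295425 < 7625597484987? NO
The largest n with C(n, 8) < 7625597484987 is n = 156 (where E[X] = 805384891025/847288609443 ≈ 0.951). Hence R_3(8) > 156, i.e. R_3(8) ≥ 157.

Largest n = 156; hence R_3(8) > 156.


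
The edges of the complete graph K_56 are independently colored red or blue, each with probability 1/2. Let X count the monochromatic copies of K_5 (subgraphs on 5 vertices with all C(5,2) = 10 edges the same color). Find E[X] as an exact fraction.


Let X = Σ_S X_S over the C(56, 5) = 3819816 subsets S of size 5, where X_S = 1 if the K_5 on S is monochromatic.
For a fixed S, the K_5 on S has C(5, 2) = 10 edges. P[all 10 edges red] = (1/2)^10, and likewise for blue, so P[monochromatic] = 2·(1/2)^10 = 2^{1 − 10} = 1/512.
Summing: E[X] = C(56, 5) · 2^{1 − 10} = 3819816 · 1/512 = 477477/64.
Numerically: E[X] ≈ 7460.57812.

E[X] = C(56,5)·2^(1−C(5,2)) = 477477/64 ≈ 7460.57812.


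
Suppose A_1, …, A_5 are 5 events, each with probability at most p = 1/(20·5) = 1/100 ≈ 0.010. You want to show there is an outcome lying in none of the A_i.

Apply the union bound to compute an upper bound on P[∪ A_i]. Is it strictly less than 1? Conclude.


Union bound: P[∪_{i=1}^{5} A_i] ≤ Σ_i P[A_i] ≤ 5·p = 5·(1/100) = 1/20.
Numerically: 1/20 ≈ 0.050.
Is 1/20 < 1? YES.
Since P[∪ A_i] ≤ 1/20 < 1, the complement has P[∩ A_i^c] ≥ 1 − 1/20 = 19/20 > 0, so some outcome avoids every A_i.

5·p = 1/20 ≈ 0.050; existence CERTIFIED by the union bound.


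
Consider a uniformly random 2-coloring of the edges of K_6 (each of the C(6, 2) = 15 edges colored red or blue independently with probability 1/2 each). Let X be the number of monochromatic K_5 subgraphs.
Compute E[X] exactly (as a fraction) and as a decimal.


Let X = Σ_S X_S over the C(6, 5) = 6 subsets S of size 5, where X_S = 1 if the K_5 on S is monochromatic.
For a fixed S, the K_5 on S has C(5, 2) = 10 edges. P[all 10 edges red] = (1/2)^10, and likewise for blue, so P[monochromatic] = 2·(1/2)^10 = 2^{1 − 10} = 1/512.
Summing: E[X] = C(6, 5) · 2^{1 − 10} = 6 · 1/512 = 3/256.
Numerically: E[X] ≈ 0.011719.

E[X] = C(6,5)·2^(1−C(5,2)) = 3/256 ≈ 0.011719.


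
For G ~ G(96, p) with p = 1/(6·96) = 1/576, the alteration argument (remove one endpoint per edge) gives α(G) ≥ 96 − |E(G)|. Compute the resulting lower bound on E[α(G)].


E[|E(G)|] = C(96, 2)·p = 4560 · (1/576) = 95/12.
E[α(G)] ≥ n − E[|E(G)|] = 96 − 95/12 = 1057/12.
Numerically: ≈ 88.083.
(This is only a lower bound; the true E[α(G)] may be larger.)

E[α(G)] ≥ 1057/12 ≈ 88.083.


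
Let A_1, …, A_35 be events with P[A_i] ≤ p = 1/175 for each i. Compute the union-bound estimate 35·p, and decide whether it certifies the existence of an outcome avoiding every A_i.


Union bound: P[∪_{i=1}^{35} A_i] ≤ Σ_i P[A_i] ≤ 35·p = 35·(1/175) = 1/5.
Numerically: 1/5 ≈ 0.200.
Is 1/5 < 1? YES.
Since P[∪ A_i] ≤ 1/5 < 1, the complement has P[∩ A_i^c] ≥ 1 − 1/5 = 4/5 > 0, so some outcome avoids every A_i.

35·p = 1/5 ≈ 0.200; existence CERTIFIED by the union bound.


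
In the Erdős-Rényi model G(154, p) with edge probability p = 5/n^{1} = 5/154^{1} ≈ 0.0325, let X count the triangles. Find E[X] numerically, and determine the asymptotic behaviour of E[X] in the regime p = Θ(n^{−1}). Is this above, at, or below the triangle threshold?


Number of potential triangles: C(154, 3) = 596904.
Each occurs with probability p³ ≈ (0.0325)³ ≈ 3.42253e-05.
By linearity: E[X] = C(154, 3)·p³ ≈ 596904 · 3.42253e-05 ≈ 20.429.
Here α = 1, so p = 5/n is exactly at the triangle threshold p ~ 1/n. Asymptotically E[X] → c³/6 = 5³/6 = 125/6 ≈ 20.833, a bounded constant. In this regime the triangle count is asymptotically Poisson(c³/6).

E[X] ≈ 20.429; in regime p = Θ(1/n^{1}) E[X] stays bounded (at the triangle threshold p ~ 1/n).


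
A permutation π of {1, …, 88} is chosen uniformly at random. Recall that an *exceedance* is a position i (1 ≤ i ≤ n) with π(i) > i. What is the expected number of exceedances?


Write X = Σ_{i=1}^{88} X_i, where X_i = 1_{π(i) > i}.
For each fixed i, π(i) is uniform over {1, …, 88} (marginal of a uniform permutation), so P[π(i) > i] = (n − i)/n. Summing: Σ_{i=1}^{88} (n − i)/n = (0 + 1 + … + 87)/88 = 88(88 − 1)/(2·88) = (88 − 1)/2.
Hence E[X] = Σ_{i=1}^{88} (88 − i)/88 = 87/2 ≈ 43.5000.

E[X] = 87/2 = 43.5000.


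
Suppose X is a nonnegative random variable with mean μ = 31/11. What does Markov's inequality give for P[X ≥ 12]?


μ = E[X] = 31/11, a = 12.
Markov: P[X ≥ 12] ≤ μ/a = (31/11)/12 = 31/132.
Numerically: ≈ 0.235.
(Since a = 12 > μ = 2.818, the bound 31/132 is < 1 and informative.)

P[X ≥ 12] ≤ 31/132 ≈ 0.235.


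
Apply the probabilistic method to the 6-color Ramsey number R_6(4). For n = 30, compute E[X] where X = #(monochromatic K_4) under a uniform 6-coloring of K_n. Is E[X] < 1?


E[X] = C(30, 4) · 6^{1 − 6} = 27405 · 6^{−5} = 27405/7776.
As a reduced fraction: E[X] = 1015/288 ≈ 3.52431.
Is E[X] < 1? NO.
Since E[X] ≥ 1, the first-moment bound is inconclusive at n = 30; it does NOT by itself certify R_6(4) > 30.

E[X] = 1015/288 ≈ 3.52431; E[X] ≥ 1; first-moment method inconclusive here.


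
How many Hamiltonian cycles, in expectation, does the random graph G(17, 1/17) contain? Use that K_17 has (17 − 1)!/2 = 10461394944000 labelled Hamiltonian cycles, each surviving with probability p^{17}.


K_17 has (17 − 1)!/2 = 10461394944000 labelled Hamiltonian cycles.
For each such Hamiltonian cycle H, let X_H = 1 if all 17 edges of H are present in G. Then P[X_H = 1] = p^{17} = (1/17)^{17} = 1/827240261886336764177.
By linearity: E[X] = Σ_H E[X_H] = 10461394944000 · p^{17} = 10461394944000 · 1/827240261886336764177 = 10461394944000/827240261886336764177.
Numerically: E[X] ≈ 1.2646e-08.

E[X] = 10461394944000 · (1/17)^{17} = 10461394944000/827240261886336764177 ≈ 1.2646e-08.


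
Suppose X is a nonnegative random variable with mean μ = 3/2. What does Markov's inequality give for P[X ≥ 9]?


μ = E[X] = 3/2, a = 9.
Markov: P[X ≥ 9] ≤ μ/a = (3/2)/9 = 1/6.
Numerically: ≈ 0.167.
(Since a = 9 > μ = 1.500, the bound 1/6 is < 1 and informative.)

P[X ≥ 9] ≤ 1/6 ≈ 0.167.


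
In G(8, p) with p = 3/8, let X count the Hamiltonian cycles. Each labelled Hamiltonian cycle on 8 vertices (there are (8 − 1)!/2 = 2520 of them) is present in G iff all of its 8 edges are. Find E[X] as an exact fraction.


K_8 has (8 − 1)!/2 = 2520 labelled Hamiltonian cycles.
For each such Hamiltonian cycle H, let X_H = 1 if all 8 edges of H are present in G. Then P[X_H = 1] = p^{8} = (3/8)^{8} = 6561/16777216.
Summing the indicators: E[X] = Σ_H E[X_H] = 2520 · p^{8} = 2520 · 6561/16777216 = 2066715/2097152.
Numerically: E[X] ≈ 0.98549.

E[X] = 2520 · (3/8)^{8} = 2066715/2097152 ≈ 0.98549.


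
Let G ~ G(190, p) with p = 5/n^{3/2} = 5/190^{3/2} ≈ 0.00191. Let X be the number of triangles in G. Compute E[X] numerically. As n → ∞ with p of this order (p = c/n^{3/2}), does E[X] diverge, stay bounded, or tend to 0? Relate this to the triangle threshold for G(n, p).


Number of potential triangles: C(190, 3) = 1125180.
Each occurs with probability p³ ≈ (0.00191)³ ≈ 6.95855e-09.
By linearity: E[X] = C(190, 3)·p³ ≈ 1125180 · 6.95855e-09 ≈ 0.008.
Since α = 3/2 > 1, p = c/n^{3/2} = o(1/n) is below the triangle threshold p ~ 1/n. Asymptotically E[X] ~ (c³/6)·n^{3(1−α)} = (5³/6)·n^{-1.5} → 0, so by Markov's inequality G has no triangles w.h.p.

E[X] ≈ 0.008; in regime p = Θ(1/n^{3/2}) E[X] tends to 0 (below the triangle threshold p ~ 1/n).


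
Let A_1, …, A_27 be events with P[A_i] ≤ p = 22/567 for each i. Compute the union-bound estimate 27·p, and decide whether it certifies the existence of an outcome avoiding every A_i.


Union bound: P[∪_{i=1}^{27} A_i] ≤ Σ_i P[A_i] ≤ 27·p = 27·(22/567) = 22/21.
Numerically: 22/21 ≈ 1.047619.
Is 22/21 < 1? NO.
Since the bound 22/21 is ≥ 1, the union bound is uninformative here; it does NOT by itself certify existence.

27·p = 22/21 ≈ 1.047619; existence NOT certified by the union bound.


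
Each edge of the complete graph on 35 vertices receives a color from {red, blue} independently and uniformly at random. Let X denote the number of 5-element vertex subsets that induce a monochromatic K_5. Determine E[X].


Let X = Σ_S X_S over the C(35, 5) = 324632 subsets S of size 5, where X_S = 1 if the K_5 on S is monochromatic.
For a fixed S, the K_5 on S has C(5, 2) = 10 edges. P[all 10 edges red] = (1/2)^10, and likewise for blue, so P[monochromatic] = 2·(1/2)^10 = 2^{1 − 10} = 1/512.
By linearity of expectation: E[X] = C(35, 5) · 2^{1 − 10} = 324632 · 1/512 = 40579/64.
Numerically: E[X] ≈ 634.047.

E[X] = C(35,5)·2^(1−C(5,2)) = 40579/64 ≈ 634.047.


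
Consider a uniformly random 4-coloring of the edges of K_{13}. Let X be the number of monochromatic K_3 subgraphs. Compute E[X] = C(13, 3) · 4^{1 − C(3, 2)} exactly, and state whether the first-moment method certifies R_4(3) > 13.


E[X] = C(13, 3) · 4^{1 − 3} = 286 · 4^{−2} = 286/16.
As a reduced fraction: E[X] = 143/8 ≈ 17.8750.
Is E[X] < 1? NO.
Since E[X] ≥ 1, the first-moment bound is inconclusive at n = 13; it does NOT by itself certify R_4(3) > 13.

E[X] = 143/8 ≈ 17.8750; E[X] ≥ 1; first-moment method inconclusive here.


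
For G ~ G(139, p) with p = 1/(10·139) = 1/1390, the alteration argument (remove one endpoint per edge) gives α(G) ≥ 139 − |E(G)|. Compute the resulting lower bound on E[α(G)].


E[|E(G)|] = C(139, 2)·p = 9591 · (1/1390) = 69/10.
E[α(G)] ≥ n − E[|E(G)|] = 139 − 69/10 = 1321/10.
Numerically: ≈ 132.1000.
(This is only a lower bound; the true E[α(G)] may be larger.)

E[α(G)] ≥ 1321/10 ≈ 132.1000.


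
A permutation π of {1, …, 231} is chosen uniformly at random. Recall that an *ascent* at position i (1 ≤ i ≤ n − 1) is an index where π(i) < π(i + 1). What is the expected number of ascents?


Write X = Σ X_I over i = 1, …, 230, with X_I the indicator of one ascent.
There are 230 indicators.
For each fixed i, the pair (π(i), π(i+1)) is a uniformly random ordered pair of distinct values from {1, …, 231}; by symmetry P[π(i) < π(i+1)] = 1/2.
By linearity: E[X] = 230 · (1/2) = (231 − 1) · (1/2) = 115 ≈ 115.000000.

E[X] = 115 = 115.000000.


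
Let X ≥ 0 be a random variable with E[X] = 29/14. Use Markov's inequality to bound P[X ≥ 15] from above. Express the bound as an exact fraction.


μ = E[X] = 29/14, a = 15.
Markov: P[X ≥ 15] ≤ μ/a = (29/14)/15 = 29/210.
Numerically: ≈ 0.13810.
(Since a = 15 > μ = 2.07143, the bound 29/210 is < 1 and informative.)

P[X ≥ 15] ≤ 29/210 ≈ 0.13810.


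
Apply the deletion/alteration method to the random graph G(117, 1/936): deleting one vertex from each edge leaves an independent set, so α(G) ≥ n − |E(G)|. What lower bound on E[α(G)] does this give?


E[|E(G)|] = C(117, 2)·p = 6786 · (1/936) = 29/4.
E[α(G)] ≥ n − E[|E(G)|] = 117 − 29/4 = 439/4.
Numerically: ≈ 109.75000.
(This is only a lower bound; the true E[α(G)] may be larger.)

E[α(G)] ≥ 439/4 ≈ 109.75000.


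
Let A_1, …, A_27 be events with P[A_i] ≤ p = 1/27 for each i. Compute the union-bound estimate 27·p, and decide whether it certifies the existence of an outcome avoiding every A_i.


Union bound: P[∪_{i=1}^{27} A_i] ≤ Σ_i P[A_i] ≤ 27·p = 27·(1/27) = 1.
Numerically: 1 ≈ 1.0000.
Is 1 < 1? NO.
Since the bound 1 is ≥ 1, the union bound is uninformative here; it does NOT by itself certify existence.

27·p = 1 ≈ 1.0000; existence NOT certified by the union bound.


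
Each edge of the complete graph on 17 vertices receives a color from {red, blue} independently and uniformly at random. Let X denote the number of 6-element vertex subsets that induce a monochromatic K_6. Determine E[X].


Let X = Σ_S X_S over the C(17, 6) = 12376 subsets S of size 6, where X_S = 1 if the K_6 on S is monochromatic.
For a fixed S, the K_6 on S has C(6, 2) = 15 edges. P[all 15 edges red] = (1/2)^15, and likewise for blue, so P[monochromatic] = 2·(1/2)^15 = 2^{1 − 15} = 1/16384.
By linearity: E[X] = C(17, 6) · 2^{1 − 15} = 12376 · 1/16384 = 1547/2048.
Numerically: E[X] ≈ 0.755.

E[X] = C(17,6)·2^(1−C(6,2)) = 1547/2048 ≈ 0.755.


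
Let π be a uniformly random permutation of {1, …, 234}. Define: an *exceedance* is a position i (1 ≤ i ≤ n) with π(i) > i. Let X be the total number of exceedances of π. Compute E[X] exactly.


Write X = Σ_{i=1}^{234} X_i, where X_i = 1_{π(i) > i}.
For each fixed i, π(i) is uniform over {1, …, 234} (marginal of a uniform permutation), so P[π(i) > i] = (n − i)/n. Summing: Σ_{i=1}^{234} (n − i)/n = (0 + 1 + … + 233)/234 = 234(234 − 1)/(2·234) = (234 − 1)/2.
Hence E[X] = Σ_{i=1}^{234} (234 − i)/234 = 233/2 ≈ 116.5000.

E[X] = 233/2 = 116.5000.


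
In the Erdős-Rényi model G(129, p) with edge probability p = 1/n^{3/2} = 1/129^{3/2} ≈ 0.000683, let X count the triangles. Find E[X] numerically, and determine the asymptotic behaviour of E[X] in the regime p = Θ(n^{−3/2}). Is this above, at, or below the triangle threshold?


Number of potential triangles: C(129, 3) = 349504.
Each occurs with probability p³ ≈ (0.000683)³ ≈ 3.17941e-10.
By linearity: E[X] = C(129, 3)·p³ ≈ 349504 · 3.17941e-10 ≈ 0.000.
Since α = 3/2 > 1, p = c/n^{3/2} = o(1/n) is below the triangle threshold p ~ 1/n. Asymptotically E[X] ~ (c³/6)·n^{3(1−α)} = (1³/6)·n^{-1.5} → 0, so by Markov's inequality G has no triangles w.h.p.

E[X] ≈ 0.000; in regime p = Θ(1/n^{3/2}) E[X] tends to 0 (below the triangle threshold p ~ 1/n).


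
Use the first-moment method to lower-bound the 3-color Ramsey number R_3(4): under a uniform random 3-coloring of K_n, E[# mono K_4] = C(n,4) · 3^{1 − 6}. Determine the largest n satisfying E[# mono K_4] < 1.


We need C(n, 4) · 3^{1 − 6} < 1, i.e. C(n, 4) < 3^{6 − 1} = 243.
Check values of n near the boundary:
  n = 6: C(6, 4) = 15; 15 < 243? YES
  n = 7: C(7, 4) = 35; 35 < 243? YES
  n = 8: C(8, 4) = 70; 70 < 243? YES
  n = 9: C(9, 4) = 126; 126 < 243? YES
  n = 10: C(10, 4) = 210; 210 < 243? YES
  n = 11: C(11, 4) = 330; 330 < 243? NO
  n = 12: C(12, 4) = 495; 495 < 243? NO
The largest n with C(n, 4) < 243 is n = 10 (where E[X] = 70/81 ≈ 0.8642). Hence R_3(4) > 10, i.e. R_3(4) ≥ 11.

Largest n = 10; hence R_3(4) > 10.


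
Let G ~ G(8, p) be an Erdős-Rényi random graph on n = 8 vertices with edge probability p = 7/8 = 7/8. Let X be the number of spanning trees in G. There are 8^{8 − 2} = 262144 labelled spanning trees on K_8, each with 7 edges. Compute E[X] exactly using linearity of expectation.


K_8 has 8^{8 − 2} = 262144 labelled spanning trees.
For each such spanning tree H, let X_H = 1 if all 7 edges of H are present in G. Then P[X_H = 1] = p^{7} = (7/8)^{7} = 823543/2097152.
Summing the indicators: E[X] = Σ_H E[X_H] = 262144 · p^{7} = 262144 · 823543/2097152 = 823543/8.
Numerically: E[X] ≈ 1.03e+05.

E[X] = 262144 · (7/8)^{7} = 823543/8 ≈ 1.03e+05.


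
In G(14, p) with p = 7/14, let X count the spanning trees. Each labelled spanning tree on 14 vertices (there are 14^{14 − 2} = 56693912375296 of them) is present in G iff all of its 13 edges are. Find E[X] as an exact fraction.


K_14 has 14^{14 − 2} = 56693912375296 labelled spanning trees.
For each such spanning tree H, let X_H = 1 if all 13 edges of H are present in G. Then P[X_H = 1] = p^{13} = (1/2)^{13} = 1/8192.
By linearity of expectation: E[X] = Σ_H E[X_H] = 56693912375296 · p^{13} = 56693912375296 · 1/8192 = 13841287201/2.
Numerically: E[X] ≈ 6.92e+09.

E[X] = 56693912375296 · (1/2)^{13} = 13841287201/2 ≈ 6.92e+09.


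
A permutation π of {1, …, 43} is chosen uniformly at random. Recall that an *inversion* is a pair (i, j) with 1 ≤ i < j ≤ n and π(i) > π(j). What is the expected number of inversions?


Write X = Σ X_I over the C(43, 2) = 903 pairs i < j, with X_I the indicator of one inversion.
There are 903 indicators.
For each fixed pair i < j, the values π(i) and π(j) are two distinct elements of {1, …, 43} in uniformly random order; by symmetry P[π(i) > π(j)] = 1/2.
By linearity: E[X] = 903 · (1/2) = C(43, 2) · (1/2) = 903/2 = 903/2 ≈ 451.500000.

E[X] = 903/2 = 451.500000.


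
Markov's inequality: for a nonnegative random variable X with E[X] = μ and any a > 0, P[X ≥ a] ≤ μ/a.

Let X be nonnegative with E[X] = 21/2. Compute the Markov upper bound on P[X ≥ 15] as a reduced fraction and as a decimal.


μ = E[X] = 21/2, a = 15.
Markov: P[X ≥ 15] ≤ μ/a = (21/2)/15 = 7/10.
Numerically: ≈ 0.700.
(Since a = 15 > μ = 10.500, the bound 7/10 is < 1 and informative.)

P[X ≥ 15] ≤ 7/10 ≈ 0.700.


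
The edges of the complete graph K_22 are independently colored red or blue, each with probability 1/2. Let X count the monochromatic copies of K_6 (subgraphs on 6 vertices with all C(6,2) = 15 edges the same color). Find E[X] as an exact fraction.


Let X = Σ_S X_S over the C(22, 6) = 74613 subsets S of size 6, where X_S = 1 if the K_6 on S is monochromatic.
For a fixed S, the K_6 on S has C(6, 2) = 15 edges. P[all 15 edges red] = (1/2)^15, and likewise for blue, so P[monochromatic] = 2·(1/2)^15 = 2^{1 − 15} = 1/16384.
Summing: E[X] = C(22, 6) · 2^{1 − 15} = 74613 · 1/16384 = 74613/16384.
Numerically: E[X] ≈ 4.554.

E[X] = C(22,6)·2^(1−C(6,2)) = 74613/16384 ≈ 4.554.


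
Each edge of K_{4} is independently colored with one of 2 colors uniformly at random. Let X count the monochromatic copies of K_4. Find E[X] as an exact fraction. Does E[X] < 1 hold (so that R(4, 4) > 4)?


E[X] = C(4, 4) · 2^{1 − 6} = 1 · 2^{−5} = 1/32.
As a reduced fraction: E[X] = 1/32 ≈ 0.031250.
Is E[X] < 1? YES.
Since E[X] < 1, there exists a 2-coloring of K_{4} with no monochromatic K_4; hence R(4, 4) > 4.

E[X] = 1/32 ≈ 0.031250; E[X] < 1, so R(4, 4) > 4.


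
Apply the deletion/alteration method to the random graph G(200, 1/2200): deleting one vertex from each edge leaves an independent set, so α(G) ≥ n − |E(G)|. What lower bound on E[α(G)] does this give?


E[|E(G)|] = C(200, 2)·p = 19900 · (1/2200) = 199/22.
E[α(G)] ≥ n − E[|E(G)|] = 200 − 199/22 = 4201/22.
Numerically: ≈ 190.954545.
(This is only a lower bound; the true E[α(G)] may be larger.)

E[α(G)] ≥ 4201/22 ≈ 190.954545.


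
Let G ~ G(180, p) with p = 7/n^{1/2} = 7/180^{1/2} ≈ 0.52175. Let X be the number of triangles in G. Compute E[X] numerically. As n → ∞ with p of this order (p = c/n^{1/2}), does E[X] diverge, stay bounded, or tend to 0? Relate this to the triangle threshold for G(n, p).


Number of potential triangles: C(180, 3) = 955860.
Each occurs with probability p³ ≈ (0.52175)³ ≈ 1.4203173e-01.
By linearity: E[X] = C(180, 3)·p³ ≈ 955860 · 1.4203173e-01 ≈ 135762.44489.
Since α = 1/2 < 1, p = c/n^{1/2} ≫ 1/n is above the triangle threshold p ~ 1/n. Asymptotically E[X] ~ (c³/6)·n^{3(1−α)} = (7³/6)·n^{1.5} → ∞; triangles are abundant w.h.p.

E[X] ≈ 135762.44489; in regime p = Θ(1/n^{1/2}) E[X] diverges (above the triangle threshold p ~ 1/n).


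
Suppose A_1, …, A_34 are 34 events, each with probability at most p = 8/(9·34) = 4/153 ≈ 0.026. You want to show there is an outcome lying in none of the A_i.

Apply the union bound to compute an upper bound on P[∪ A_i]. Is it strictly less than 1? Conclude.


Union bound: P[∪_{i=1}^{34} A_i] ≤ Σ_i P[A_i] ≤ 34·p = 34·(4/153) = 8/9.
Numerically: 8/9 ≈ 0.889.
Is 8/9 < 1? YES.
Since P[∪ A_i] ≤ 8/9 < 1, the complement has P[∩ A_i^c] ≥ 1 − 8/9 = 1/9 > 0, so some outcome avoids every A_i.

34·p = 8/9 ≈ 0.889; existence CERTIFIED by the union bound.


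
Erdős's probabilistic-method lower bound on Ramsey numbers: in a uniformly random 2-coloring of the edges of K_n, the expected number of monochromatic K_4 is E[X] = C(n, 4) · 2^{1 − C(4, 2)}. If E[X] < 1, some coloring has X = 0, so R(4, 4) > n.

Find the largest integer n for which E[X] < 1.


We need C(n, 4) · 2^{1 − 6} < 1, i.e. C(n, 4) < 2^{6 − 1} = 32.
Check values of n near the boundary:
  n = 5: C(5, 4) = 5; 5 < 32? YES
  n = 6: C(6, 4) = 15; 15 < 32? YES
  n = 7: C(7, 4) = 35; 35 < 32? NO
The largest n with C(n, 4) < 32 is n = 6 (where E[X] = 15/32 ≈ 0.4688). Hence R(4, 4) > 6, i.e. R(4, 4) ≥ 7.

Largest n = 6; hence R(4, 4) > 6.


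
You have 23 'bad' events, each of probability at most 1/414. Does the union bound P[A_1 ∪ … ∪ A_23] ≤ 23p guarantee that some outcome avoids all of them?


Union bound: P[∪_{i=1}^{23} A_i] ≤ Σ_i P[A_i] ≤ 23·p = 23·(1/414) = 1/18.
Numerically: 1/18 ≈ 0.05556.
Is 1/18 < 1? YES.
Since P[∪ A_i] ≤ 1/18 < 1, the complement has P[∩ A_i^c] ≥ 1 − 1/18 = 17/18 > 0, so some outcome avoids every A_i.

23·p = 1/18 ≈ 0.05556; existence CERTIFIED by the union bound.


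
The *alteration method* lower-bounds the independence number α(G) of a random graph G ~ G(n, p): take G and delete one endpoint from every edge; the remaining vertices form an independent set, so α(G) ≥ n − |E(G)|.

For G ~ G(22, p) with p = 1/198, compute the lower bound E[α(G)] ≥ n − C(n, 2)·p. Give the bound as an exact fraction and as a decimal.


E[|E(G)|] = C(22, 2)·p = 231 · (1/198) = 7/6.
E[α(G)] ≥ n − E[|E(G)|] = 22 − 7/6 = 125/6.
Numerically: ≈ 20.83333.
(This is only a lower bound; the true E[α(G)] may be larger.)

E[α(G)] ≥ 125/6 ≈ 20.83333.


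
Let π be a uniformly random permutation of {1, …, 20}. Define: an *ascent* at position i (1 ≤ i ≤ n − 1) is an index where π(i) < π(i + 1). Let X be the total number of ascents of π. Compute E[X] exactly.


Write X = Σ X_I over i = 1, …, 19, with X_I the indicator of one ascent.
There are 19 indicators.
For each fixed i, the pair (π(i), π(i+1)) is a uniformly random ordered pair of distinct values from {1, …, 20}; by symmetry P[π(i) < π(i+1)] = 1/2.
By linearity: E[X] = 19 · (1/2) = (20 − 1) · (1/2) = 19/2 ≈ 9.5000.

E[X] = 19/2 = 9.5000.


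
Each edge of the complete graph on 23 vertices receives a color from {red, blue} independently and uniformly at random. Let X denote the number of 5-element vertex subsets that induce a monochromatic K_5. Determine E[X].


Let X = Σ_S X_S over the C(23, 5) = 33649 subsets S of size 5, where X_S = 1 if the K_5 on S is monochromatic.
For a fixed S, the K_5 on S has C(5, 2) = 10 edges. P[all 10 edges red] = (1/2)^10, and likewise for blue, so P[monochromatic] = 2·(1/2)^10 = 2^{1 − 10} = 1/512.
Summing: E[X] = C(23, 5) · 2^{1 − 10} = 33649 · 1/512 = 33649/512.
Numerically: E[X] ≈ 65.7207.

E[X] = C(23,5)·2^(1−C(5,2)) = 33649/512 ≈ 65.7207.


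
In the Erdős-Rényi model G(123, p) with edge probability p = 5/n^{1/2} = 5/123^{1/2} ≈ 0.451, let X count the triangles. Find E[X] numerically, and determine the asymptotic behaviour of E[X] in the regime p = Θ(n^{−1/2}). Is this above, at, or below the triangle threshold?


Number of potential triangles: C(123, 3) = 302621.
Each occurs with probability p³ ≈ (0.451)³ ≈ 9.16331e-02.
By linearity: E[X] = C(123, 3)·p³ ≈ 302621 · 9.16331e-02 ≈ 27730.098.
Since α = 1/2 < 1, p = c/n^{1/2} ≫ 1/n is above the triangle threshold p ~ 1/n. Asymptotically E[X] ~ (c³/6)·n^{3(1−α)} = (5³/6)·n^{1.5} → ∞; triangles are abundant w.h.p.

E[X] ≈ 27730.098; in regime p = Θ(1/n^{1/2}) E[X] diverges (above the triangle threshold p ~ 1/n).
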